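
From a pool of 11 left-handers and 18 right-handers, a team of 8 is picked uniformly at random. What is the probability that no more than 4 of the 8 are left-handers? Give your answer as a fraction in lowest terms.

There are C(29,8) = 4292145 ways to choose the 8.
Count the complement (more than 4 left-handers): C(11,5)·C(18,3) + C(11,6)·C(18,2) + C(11,7)·C(18,1) + C(11,8)·C(18,0) = 376992 + 70686 + 5940 + 165 = 453783.
Probability = 1 − 453783/4292145 = 3838362/4292145 = 116314/130065.

116314/130065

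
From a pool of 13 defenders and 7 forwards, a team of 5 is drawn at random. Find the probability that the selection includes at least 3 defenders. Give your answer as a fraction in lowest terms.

There are C(20,5) = 15504 ways to choose the 5.
Favorable selections (at least 3 defenders): C(13,3)·C(7,2) + C(13,4)·C(7,1) + C(13,5)·C(7,0) = 6006 + 5005 + 1287 = 12298.
Probability = 12298/15504 = 6149/7752.

6149/7752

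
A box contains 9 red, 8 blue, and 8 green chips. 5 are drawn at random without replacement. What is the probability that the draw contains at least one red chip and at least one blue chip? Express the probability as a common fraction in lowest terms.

There are C(25,5) = 53130 possible draws.
By inclusion-exclusion on the complements, draws missing all red or all blue: C(16,5) + C(17,5) − C(8,5) = 4368 + 6188 − 56 = 10500.
So draws with at least one of each: 53130 − 10500 = 42630, probability 42630/53130 = 203/253.

203/253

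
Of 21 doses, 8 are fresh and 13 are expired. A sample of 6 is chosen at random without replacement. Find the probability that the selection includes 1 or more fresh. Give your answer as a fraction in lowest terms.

There are C(21,6) = 54264 ways to choose the 6.
The complement is all 6 are expired: C(13,6) = 1716.
Probability = 1 − 1716/54264 = 52548/54264 = 4379/4522.

4379/4522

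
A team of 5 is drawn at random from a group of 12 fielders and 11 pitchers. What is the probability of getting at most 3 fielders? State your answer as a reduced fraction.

356/437

There are C(23,5) = 33649 ways to choose the 5.
Count the complement (more than 3 fielders): C(12,4)·C(11,1) + C(12,5)·C(11,0) = 5445 + 792 = 6237.
Probability = 1 − 6237/33649 = 27412/33649 = 356/437.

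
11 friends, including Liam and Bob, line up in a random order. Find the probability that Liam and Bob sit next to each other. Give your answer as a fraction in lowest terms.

There are 11! = 39916800 arrangements.
Treat Liam and Bob as a block: 10! arrangements of the blocks × 2 orders within the block = 2·3628800 = 7257600.
Probability = 7257600/39916800 = 2/11.

2/11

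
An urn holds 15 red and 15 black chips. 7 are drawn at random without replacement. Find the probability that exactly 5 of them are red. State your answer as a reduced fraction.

539/3480

There are C(30,7) = 2035800 ways to choose 7 from 30.
Selections with exactly 5 red: choose 5 of the 15 red and 2 of the 15 black, C(15,5)·C(15,2) = 3003·105 = 315315.
Probability = 315315/2035800 = 539/3480.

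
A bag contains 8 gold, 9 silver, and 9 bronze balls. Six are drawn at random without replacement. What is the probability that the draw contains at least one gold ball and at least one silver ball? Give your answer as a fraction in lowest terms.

14241/16445

There are C(26,6) = 230230 possible draws.
By inclusion-exclusion on the complements, draws missing all gold or all silver: C(18,6) + C(17,6) − C(9,6) = 18564 + 12376 − 84 = 30856.
So draws with at least one of each: 230230 − 30856 = 199374, probability 199374/230230 = 14241/16445.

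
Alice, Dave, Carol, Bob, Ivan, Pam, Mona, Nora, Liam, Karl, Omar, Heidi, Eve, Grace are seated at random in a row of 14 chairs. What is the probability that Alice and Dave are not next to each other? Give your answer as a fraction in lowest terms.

There are 14! = 87178291200 arrangements.
Arrangements with Alice and Dave adjacent: 2·13! = 12454041600.
So not adjacent: 87178291200 − 12454041600 = 74724249600, probability 74724249600/87178291200 = 6/7.

6/7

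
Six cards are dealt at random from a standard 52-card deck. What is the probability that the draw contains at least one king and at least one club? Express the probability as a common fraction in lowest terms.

There are C(52,6) = 20358520 possible draws.
By inclusion-exclusion on the complements, draws missing all kings or all clubs: C(48,6) + C(39,6) − C(36,6) = 12271512 + 3262623 − 1947792 = 13586343.
So draws with at least one of each: 20358520 − 13586343 = 6772177, probability 6772177/20358520.

6772177/20358520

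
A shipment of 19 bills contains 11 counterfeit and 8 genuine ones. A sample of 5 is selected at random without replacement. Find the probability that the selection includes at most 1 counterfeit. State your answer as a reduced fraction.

There are C(19,5) = 11628 ways to choose the 5.
Favorable selections (at most 1 counterfeit): C(11,0)·C(8,5) + C(11,1)·C(8,4) = 56 + 770 = 826.
Probability = 826/11628 = 413/5814.

413/5814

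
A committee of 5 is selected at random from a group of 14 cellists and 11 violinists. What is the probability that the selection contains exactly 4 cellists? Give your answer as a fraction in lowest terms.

The sample space is all 5-subsets of the 25: C(25,5) = 53130.
Selections with exactly 4 cellists: choose 4 of the 14 cellists and 1 of the 11 violinists, C(14,4)·C(11,1) = 1001·11 = 11011.
Probability = 11011/53130 = 143/690.

143/690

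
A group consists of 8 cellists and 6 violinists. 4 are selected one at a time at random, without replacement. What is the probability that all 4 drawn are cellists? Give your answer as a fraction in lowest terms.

Multiply the conditional probabilities at each draw: 8/14 · 7/13 · 6/12 · 5/11 = 1680/24024 = 10/143.

10/143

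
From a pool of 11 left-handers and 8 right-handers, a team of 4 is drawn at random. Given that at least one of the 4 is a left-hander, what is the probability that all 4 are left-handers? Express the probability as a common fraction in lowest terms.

Work in counts. Selections with at least one left-hander: C(19,4) − C(8,4) = 3876 − 70 = 3806.
Of those, selections where all 4 are left-handers: C(11,4) = 330.
Conditional probability = 330/3806 = 15/173.

15/173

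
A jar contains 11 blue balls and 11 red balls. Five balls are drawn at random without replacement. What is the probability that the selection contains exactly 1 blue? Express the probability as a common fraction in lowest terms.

55/399

Total number of selections: C(22,5) = 26334.
Selections with exactly 1 blue: choose 1 of the 11 blue and 4 of the 11 red, C(11,1)·C(11,4) = 11·330 = 3630.
Probability = 3630/26334 = 55/399.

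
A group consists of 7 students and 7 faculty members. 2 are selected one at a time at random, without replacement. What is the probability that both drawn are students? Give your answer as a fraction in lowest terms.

Multiply the conditional probabilities at each draw: 7/14 · 6/13 = 42/182 = 3/13.

3/13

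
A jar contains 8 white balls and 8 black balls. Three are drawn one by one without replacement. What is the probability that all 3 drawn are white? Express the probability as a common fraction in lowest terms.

1/10

Multiply the conditional probabilities at each draw: 8/16 · 7/15 · 6/14 = 336/3360 = 1/10.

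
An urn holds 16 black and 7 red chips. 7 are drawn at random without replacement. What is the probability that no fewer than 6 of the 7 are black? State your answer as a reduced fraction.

6136/22287

Total selections: C(23,7) = 245157.
Favorable selections (no fewer than 6 black): C(16,6)·C(7,1) + C(16,7)·C(7,0) = 56056 + 11440 = 67496.
Probability = 67496/245157 = 6136/22287.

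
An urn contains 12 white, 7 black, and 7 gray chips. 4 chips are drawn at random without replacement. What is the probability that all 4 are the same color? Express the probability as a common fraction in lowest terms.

There are C(26,4) = 14950 ways to draw 4 chips.
All same color: C(12,4) + C(7,4) + C(7,4) = 495 + 35 + 35 = 565.
Probability = 565/14950 = 113/2990.

113/2990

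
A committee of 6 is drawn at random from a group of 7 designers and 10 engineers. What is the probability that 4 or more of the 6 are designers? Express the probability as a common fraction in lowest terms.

Total selections: C(17,6) = 12376.
Favorable selections (4 or more designers): C(7,4)·C(10,2) + C(7,5)·C(10,1) + C(7,6)·C(10,0) = 1575 + 210 + 7 = 1792.
Probability = 1792/12376 = 32/221.

32/221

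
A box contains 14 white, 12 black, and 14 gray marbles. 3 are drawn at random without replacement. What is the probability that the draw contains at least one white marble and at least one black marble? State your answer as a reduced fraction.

42/95

There are C(40,3) = 9880 possible draws.
By inclusion-exclusion on the complements, draws missing all white or all black: C(26,3) + C(28,3) − C(14,3) = 2600 + 3276 − 364 = 5512.
So draws with at least one of each: 9880 − 5512 = 4368, probability 4368/9880 = 42/95.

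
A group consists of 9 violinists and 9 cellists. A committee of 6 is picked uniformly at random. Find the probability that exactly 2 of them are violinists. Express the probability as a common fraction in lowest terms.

Total number of selections: C(18,6) = 18564.
Selections with exactly 2 violinists: choose 2 of the 9 violinists and 4 of the 9 cellists, C(9,2)·C(9,4) = 36·126 = 4536.
Probability = 4536/18564 = 54/221.

54/221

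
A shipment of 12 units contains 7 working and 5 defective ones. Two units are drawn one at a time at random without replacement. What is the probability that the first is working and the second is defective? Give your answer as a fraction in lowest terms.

35/132

Multiply the conditional probabilities at each draw: 7/12 · 5/11 = 35/132.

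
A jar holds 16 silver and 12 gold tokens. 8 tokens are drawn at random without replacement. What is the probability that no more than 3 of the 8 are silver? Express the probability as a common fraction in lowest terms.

21/115

Total selections: C(28,8) = 3108105.
Favorable selections (no more than 3 silver): C(16,0)·C(12,8) + C(16,1)·C(12,7) + C(16,2)·C(12,6) + C(16,3)·C(12,5) = 495 + 12672 + 110880 + 443520 = 567567.
Probability = 567567/3108105 = 21/115.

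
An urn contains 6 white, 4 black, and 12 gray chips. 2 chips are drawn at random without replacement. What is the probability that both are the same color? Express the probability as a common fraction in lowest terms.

29/77

There are C(22,2) = 231 ways to draw 2 chips.
All same color: C(6,2) + C(4,2) + C(12,2) = 15 + 6 + 66 = 87.
Probability = 87/231 = 29/77.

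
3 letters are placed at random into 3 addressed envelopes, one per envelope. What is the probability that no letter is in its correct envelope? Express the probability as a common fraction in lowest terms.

There are 3! = 6 assignments.
By inclusion-exclusion, assignments with no fixed points: C(3,0)·3! − C(3,1)·2! + C(3,2)·1! − C(3,3)·0! = 2.
Probability = 2/6 = 1/3.

1/3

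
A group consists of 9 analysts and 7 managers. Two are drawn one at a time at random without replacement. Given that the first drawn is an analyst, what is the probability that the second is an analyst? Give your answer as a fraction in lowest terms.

8/15

After removing one analyst, 15 remain: 8 analysts and 7 managers.
So the probability the next is an analyst is 8/15.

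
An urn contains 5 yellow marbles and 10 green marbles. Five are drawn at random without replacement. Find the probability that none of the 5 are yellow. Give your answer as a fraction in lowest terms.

There are C(15,5) = 3003 possible selections.
Selections with no yellow (all green): C(10,5) = 252.
Probability = 252/3003 = 12/143.

12/143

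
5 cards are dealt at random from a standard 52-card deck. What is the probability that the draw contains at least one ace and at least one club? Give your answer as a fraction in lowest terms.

229297/866320

There are C(52,5) = 2598960 possible draws.
By inclusion-exclusion on the complements, draws missing all aces or all clubs: C(48,5) + C(39,5) − C(36,5) = 1712304 + 575757 − 376992 = 1911069.
So draws with at least one of each: 2598960 − 1911069 = 687891, probability 687891/2598960 = 229297/866320.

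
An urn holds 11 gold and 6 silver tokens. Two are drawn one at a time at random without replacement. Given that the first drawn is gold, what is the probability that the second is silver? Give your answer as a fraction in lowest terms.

After removing one gold, 16 remain: 10 gold and 6 silver.
So the probability the next is silver is 6/16 = 3/8.

3/8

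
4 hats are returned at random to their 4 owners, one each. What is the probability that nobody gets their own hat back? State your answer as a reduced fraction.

There are 4! = 24 assignments.
By inclusion-exclusion, assignments with no fixed points: C(4,0)·4! − C(4,1)·3! + C(4,2)·2! − C(4,3)·1! + C(4,4)·0! = 9.
Probability = 9/24 = 3/8.

3/8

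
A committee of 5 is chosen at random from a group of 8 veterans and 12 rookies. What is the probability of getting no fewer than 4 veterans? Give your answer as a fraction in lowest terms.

56/969

There are C(20,5) = 15504 ways to choose the 5.
Favorable selections (no fewer than 4 veterans): C(8,4)·C(12,1) + C(8,5)·C(12,0) = 840 + 56 = 896.
Probability = 896/15504 = 56/969.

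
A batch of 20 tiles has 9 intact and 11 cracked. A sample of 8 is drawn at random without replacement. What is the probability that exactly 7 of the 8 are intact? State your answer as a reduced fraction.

Total number of selections: C(20,8) = 125970.
Selections with exactly 7 intact: choose 7 of the 9 intact and 1 of the 11 cracked, C(9,7)·C(11,1) = 36·11 = 396.
Probability = 396/125970 = 66/20995.

66/20995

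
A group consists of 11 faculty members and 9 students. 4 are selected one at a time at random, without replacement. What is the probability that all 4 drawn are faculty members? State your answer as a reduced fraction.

22/323

Multiply the conditional probabilities at each draw: 11/20 · 10/19 · 9/18 · 8/17 = 7920/116280 = 22/323.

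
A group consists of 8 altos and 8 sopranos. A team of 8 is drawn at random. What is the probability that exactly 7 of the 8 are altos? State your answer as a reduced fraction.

Total number of selections: C(16,8) = 12870.
Selections with exactly 7 altos: choose 7 of the 8 altos and 1 of the 8 sopranos, C(8,7)·C(8,1) = 8·8 = 64.
Probability = 64/12870 = 32/6435.

32/6435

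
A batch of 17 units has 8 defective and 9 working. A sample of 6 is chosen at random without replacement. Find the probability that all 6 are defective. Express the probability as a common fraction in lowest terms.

There are C(17,6) = 12376 possible selections.
Selections with all defective: C(8,6) = 28.
Probability = 28/12376 = 1/442.

1/442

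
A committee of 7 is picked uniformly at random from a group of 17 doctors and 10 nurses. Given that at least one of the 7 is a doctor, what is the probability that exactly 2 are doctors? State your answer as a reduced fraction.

Work in counts. Selections with at least one doctor: C(27,7) − C(10,7) = 888030 − 120 = 887910.
Of those, selections where exactly 2 are doctors: C(17,2)·C(10,5) = 136·252 = 34272.
Conditional probability = 34272/887910 = 336/8705.

336/8705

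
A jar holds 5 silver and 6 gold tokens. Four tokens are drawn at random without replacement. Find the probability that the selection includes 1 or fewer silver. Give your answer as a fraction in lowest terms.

23/66

There are C(11,4) = 330 ways to choose the 4.
Favorable selections (1 or fewer silver): C(5,0)·C(6,4) + C(5,1)·C(6,3) = 15 + 100 = 115.
Probability = 115/330 = 23/66.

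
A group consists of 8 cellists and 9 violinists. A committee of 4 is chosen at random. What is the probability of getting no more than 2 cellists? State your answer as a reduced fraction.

129/170

Total selections: C(17,4) = 2380.
Count the complement (more than 2 cellists): C(8,3)·C(9,1) + C(8,4)·C(9,0) = 504 + 70 = 574.
Probability = 1 − 574/2380 = 1806/2380 = 129/170.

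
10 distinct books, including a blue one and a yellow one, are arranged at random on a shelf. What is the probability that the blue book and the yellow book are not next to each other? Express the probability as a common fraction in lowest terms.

4/5

There are 10! = 3628800 arrangements.
Arrangements with the blue book and the yellow book adjacent: 2·9! = 725760.
So not adjacent: 3628800 − 725760 = 2903040, probability 2903040/3628800 = 4/5.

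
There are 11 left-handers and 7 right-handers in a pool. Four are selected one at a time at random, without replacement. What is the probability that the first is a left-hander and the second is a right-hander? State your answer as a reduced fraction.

77/306

Multiply the conditional probabilities at each draw: 11/18 · 7/17 = 77/306.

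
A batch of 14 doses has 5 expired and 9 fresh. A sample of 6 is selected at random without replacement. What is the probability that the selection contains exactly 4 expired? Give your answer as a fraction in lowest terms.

60/1001

There are C(14,6) = 3003 ways to choose 6 from 14.
Selections with exactly 4 expired: choose 4 of the 5 expired and 2 of the 9 fresh, C(5,4)·C(9,2) = 5·36 = 180.
Probability = 180/3003 = 60/1001.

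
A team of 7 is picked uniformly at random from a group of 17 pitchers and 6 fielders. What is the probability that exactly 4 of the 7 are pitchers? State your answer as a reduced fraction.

2800/14421

The sample space is all 7-subsets of the 23: C(23,7) = 245157.
Selections with exactly 4 pitchers: choose 4 of the 17 pitchers and 3 of the 6 fielders, C(17,4)·C(6,3) = 2380·20 = 47600.
Probability = 47600/245157 = 2800/14421.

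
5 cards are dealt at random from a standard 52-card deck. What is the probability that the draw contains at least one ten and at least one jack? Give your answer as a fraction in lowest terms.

There are C(52,5) = 2598960 possible draws.
By inclusion-exclusion on the complements, draws missing all tens or all jacks: C(48,5) + C(48,5) − C(44,5) = 1712304 + 1712304 − 1086008 = 2338600.
So draws with at least one of each: 2598960 − 2338600 = 260360, probability 260360/2598960 = 6509/64974.

6509/64974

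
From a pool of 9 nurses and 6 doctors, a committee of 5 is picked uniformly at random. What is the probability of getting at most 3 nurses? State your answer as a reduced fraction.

There are C(15,5) = 3003 ways to choose the 5.
Count the complement (more than 3 nurses): C(9,4)·C(6,1) + C(9,5)·C(6,0) = 756 + 126 = 882.
Probability = 1 − 882/3003 = 2121/3003 = 101/143.

101/143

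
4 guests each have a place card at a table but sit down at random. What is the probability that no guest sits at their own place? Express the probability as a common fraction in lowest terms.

3/8

There are 4! = 24 seatings.
By inclusion-exclusion, seatings with no fixed points: C(4,0)·4! − C(4,1)·3! + C(4,2)·2! − C(4,3)·1! + C(4,4)·0! = 9.
Probability = 9/24 = 3/8.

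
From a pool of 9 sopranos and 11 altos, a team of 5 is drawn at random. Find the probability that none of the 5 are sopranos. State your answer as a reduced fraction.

77/2584

There are C(20,5) = 15504 possible selections.
Selections with no sopranos (all altos): C(11,5) = 462.
Probability = 462/15504 = 77/2584.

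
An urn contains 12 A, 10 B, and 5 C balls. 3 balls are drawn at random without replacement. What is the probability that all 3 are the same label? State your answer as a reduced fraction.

There are C(27,3) = 2925 ways to draw 3 balls.
All same label: C(12,3) + C(10,3) + C(5,3) = 220 + 120 + 10 = 350.
Probability = 350/2925 = 14/117.

14/117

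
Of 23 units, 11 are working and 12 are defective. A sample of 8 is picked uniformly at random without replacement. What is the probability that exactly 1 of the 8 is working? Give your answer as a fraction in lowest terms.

132/7429

The sample space is all 8-subsets of the 23: C(23,8) = 490314.
Selections with exactly 1 working: choose 1 of the 11 working and 7 of the 12 defective, C(11,1)·C(12,7) = 11·792 = 8712.
Probability = 8712/490314 = 132/7429.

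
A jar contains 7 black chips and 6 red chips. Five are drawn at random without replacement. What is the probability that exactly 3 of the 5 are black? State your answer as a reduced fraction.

175/429

There are C(13,5) = 1287 ways to choose 5 from 13.
Selections with exactly 3 black: choose 3 of the 7 black and 2 of the 6 red, C(7,3)·C(6,2) = 35·15 = 525.
Probability = 525/1287 = 175/429.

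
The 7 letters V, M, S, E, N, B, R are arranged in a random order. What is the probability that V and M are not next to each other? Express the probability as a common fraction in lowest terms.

There are 7! = 5040 arrangements.
Arrangements with V and M adjacent: 2·6! = 1440.
So not adjacent: 5040 − 1440 = 3600, probability 3600/5040 = 5/7.

5/7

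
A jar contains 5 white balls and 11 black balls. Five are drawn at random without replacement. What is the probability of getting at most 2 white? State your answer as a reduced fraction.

627/728

Total selections: C(16,5) = 4368.
Favorable selections (at most 2 white): C(5,0)·C(11,5) + C(5,1)·C(11,4) + C(5,2)·C(11,3) = 462 + 1650 + 1650 = 3762.
Probability = 3762/4368 = 627/728.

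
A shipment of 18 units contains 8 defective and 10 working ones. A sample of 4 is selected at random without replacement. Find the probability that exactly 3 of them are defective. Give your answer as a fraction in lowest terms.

Total number of selections: C(18,4) = 3060.
Selections with exactly 3 defective: choose 3 of the 8 defective and 1 of the 10 working, C(8,3)·C(10,1) = 56·10 = 560.
Probability = 560/3060 = 28/153.

28/153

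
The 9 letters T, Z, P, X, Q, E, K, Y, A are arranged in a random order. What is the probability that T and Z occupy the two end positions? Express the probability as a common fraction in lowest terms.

1/36

There are 9! = 362880 arrangements.
Place T and Z at the ends in 2 ways, arrange the remaining 7 in 7! = 5040 ways: 2·5040 = 10080.
Probability = 10080/362880 = 1/36.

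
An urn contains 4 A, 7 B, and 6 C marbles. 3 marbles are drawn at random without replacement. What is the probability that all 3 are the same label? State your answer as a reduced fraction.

59/680

There are C(17,3) = 680 ways to draw 3 marbles.
All same label: C(4,3) + C(7,3) + C(6,3) = 4 + 35 + 20 = 59.
Probability = 59/680.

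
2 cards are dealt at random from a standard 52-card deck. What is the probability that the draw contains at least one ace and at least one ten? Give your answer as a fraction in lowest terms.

There are C(52,2) = 1326 possible draws.
By inclusion-exclusion on the complements, draws missing all aces or all tens: C(48,2) + C(48,2) − C(44,2) = 1128 + 1128 − 946 = 1310.
So draws with at least one of each: 1326 − 1310 = 16, probability 16/1326 = 8/663.

8/663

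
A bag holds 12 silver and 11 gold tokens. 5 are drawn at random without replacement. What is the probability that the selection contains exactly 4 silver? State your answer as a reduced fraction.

495/3059

There are C(23,5) = 33649 ways to choose 5 from 23.
Selections with exactly 4 silver: choose 4 of the 12 silver and 1 of the 11 gold, C(12,4)·C(11,1) = 495·11 = 5445.
Probability = 5445/33649 = 495/3059.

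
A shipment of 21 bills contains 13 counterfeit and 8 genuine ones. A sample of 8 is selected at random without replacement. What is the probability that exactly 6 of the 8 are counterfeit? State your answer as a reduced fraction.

1144/4845

There are C(21,8) = 203490 ways to choose 8 from 21.
Selections with exactly 6 counterfeit: choose 6 of the 13 counterfeit and 2 of the 8 genuine, C(13,6)·C(8,2) = 1716·28 = 48048.
Probability = 48048/203490 = 1144/4845.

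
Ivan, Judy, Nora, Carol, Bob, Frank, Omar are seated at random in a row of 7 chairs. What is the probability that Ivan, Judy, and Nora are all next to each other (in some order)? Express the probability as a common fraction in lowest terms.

There are 7! = 5040 arrangements.
Treat the three as one block: 5! placements × 3! orders within the block = 120·6 = 720.
Probability = 720/5040 = 1/7.

1/7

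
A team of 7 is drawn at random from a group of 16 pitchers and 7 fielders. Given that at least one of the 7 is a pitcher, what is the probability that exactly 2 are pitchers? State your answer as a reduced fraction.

Work in counts. Selections with at least one pitcher: C(23,7) − C(7,7) = 245157 − 1 = 245156.
Of those, selections where exactly 2 are pitchers: C(16,2)·C(7,5) = 120·21 = 2520.
Conditional probability = 2520/245156 = 630/61289.

630/61289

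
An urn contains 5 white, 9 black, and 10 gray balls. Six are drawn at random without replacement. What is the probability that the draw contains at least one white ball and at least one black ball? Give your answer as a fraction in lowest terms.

There are C(24,6) = 134596 possible draws.
By inclusion-exclusion on the complements, draws missing all white or all black: C(19,6) + C(15,6) − C(10,6) = 27132 + 5005 − 210 = 31927.
So draws with at least one of each: 134596 − 31927 = 102669, probability 102669/134596 = 14667/19228.

14667/19228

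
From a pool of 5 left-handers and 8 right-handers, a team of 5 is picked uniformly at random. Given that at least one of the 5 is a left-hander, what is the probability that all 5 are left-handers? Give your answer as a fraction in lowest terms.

Work in counts. Selections with at least one left-hander: C(13,5) − C(8,5) = 1287 − 56 = 1231.
Of those, selections where all 5 are left-handers: C(5,5) = 1.
Conditional probability = 1/1231.

1/1231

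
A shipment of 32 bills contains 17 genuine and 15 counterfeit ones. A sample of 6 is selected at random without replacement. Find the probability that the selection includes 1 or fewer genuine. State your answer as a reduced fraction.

There are C(32,6) = 906192 ways to choose the 6.
Favorable selections (1 or fewer genuine): C(17,0)·C(15,6) + C(17,1)·C(15,5) = 5005 + 51051 = 56056.
Probability = 56056/906192 = 1001/16182.

1001/16182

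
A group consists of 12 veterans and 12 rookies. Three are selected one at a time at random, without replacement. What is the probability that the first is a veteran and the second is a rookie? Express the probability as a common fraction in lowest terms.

6/23

Multiply the conditional probabilities at each draw: 12/24 · 12/23 = 144/552 = 6/23.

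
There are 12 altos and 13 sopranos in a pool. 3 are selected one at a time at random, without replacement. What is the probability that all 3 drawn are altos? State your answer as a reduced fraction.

11/115

Multiply the conditional probabilities at each draw: 12/25 · 11/24 · 10/23 = 1320/13800 = 11/115.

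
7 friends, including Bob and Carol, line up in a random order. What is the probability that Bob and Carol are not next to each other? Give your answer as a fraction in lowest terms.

There are 7! = 5040 arrangements.
Arrangements with Bob and Carol adjacent: 2·6! = 1440.
So not adjacent: 5040 − 1440 = 3600, probability 3600/5040 = 5/7.

5/7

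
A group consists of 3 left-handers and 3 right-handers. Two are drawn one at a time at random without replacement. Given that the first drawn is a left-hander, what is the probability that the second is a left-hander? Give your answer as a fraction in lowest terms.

After removing one left-hander, 5 remain: 2 left-handers and 3 right-handers.
So the probability the next is a left-hander is 2/5.

2/5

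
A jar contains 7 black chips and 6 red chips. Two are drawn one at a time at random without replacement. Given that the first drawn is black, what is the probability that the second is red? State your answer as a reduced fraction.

After removing one black, 12 remain: 6 black and 6 red.
So the probability the next is red is 6/12 = 1/2.

1/2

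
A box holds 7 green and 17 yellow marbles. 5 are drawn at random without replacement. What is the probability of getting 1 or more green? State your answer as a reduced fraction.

1297/1518

Total selections: C(24,5) = 42504.
The complement is all 5 are yellow: C(17,5) = 6188.
Probability = 1 − 6188/42504 = 36316/42504 = 1297/1518.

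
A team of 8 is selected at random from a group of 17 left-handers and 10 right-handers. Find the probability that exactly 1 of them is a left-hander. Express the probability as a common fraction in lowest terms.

136/148005

Total number of selections: C(27,8) = 2220075.
Selections with exactly 1 left-hander: choose 1 of the 17 left-handers and 7 of the 10 right-handers, C(17,1)·C(10,7) = 17·120 = 2040.
Probability = 2040/2220075 = 136/148005.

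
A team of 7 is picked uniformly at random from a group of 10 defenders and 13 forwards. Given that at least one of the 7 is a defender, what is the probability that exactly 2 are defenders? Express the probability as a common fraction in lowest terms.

585/2459

Work in counts. Selections with at least one defender: C(23,7) − C(13,7) = 245157 − 1716 = 243441.
Of those, selections where exactly 2 are defenders: C(10,2)·C(13,5) = 45·1287 = 57915.
Conditional probability = 57915/243441 = 585/2459.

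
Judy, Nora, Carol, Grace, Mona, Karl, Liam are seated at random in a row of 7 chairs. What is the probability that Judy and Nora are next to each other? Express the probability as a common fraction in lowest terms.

There are 7! = 5040 arrangements.
Treat Judy and Nora as a block: 6! arrangements of the blocks × 2 orders within the block = 2·720 = 1440.
Probability = 1440/5040 = 2/7.

2/7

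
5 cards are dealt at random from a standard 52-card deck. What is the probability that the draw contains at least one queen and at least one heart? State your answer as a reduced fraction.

There are C(52,5) = 2598960 possible draws.
By inclusion-exclusion on the complements, draws missing all queens or all hearts: C(48,5) + C(39,5) − C(36,5) = 1712304 + 575757 − 376992 = 1911069.
So draws with at least one of each: 2598960 − 1911069 = 687891, probability 687891/2598960 = 229297/866320.

229297/866320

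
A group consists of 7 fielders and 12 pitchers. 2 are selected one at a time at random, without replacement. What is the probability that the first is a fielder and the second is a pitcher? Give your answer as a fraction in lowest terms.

14/57

Multiply the conditional probabilities at each draw: 7/19 · 12/18 = 84/342 = 14/57.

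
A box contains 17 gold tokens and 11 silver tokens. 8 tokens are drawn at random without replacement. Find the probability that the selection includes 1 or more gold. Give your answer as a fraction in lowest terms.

There are C(28,8) = 3108105 ways to choose the 8.
The complement is all 8 are silver: C(11,8) = 165.
Probability = 1 − 165/3108105 = 3107940/3108105 = 18836/18837.

18836/18837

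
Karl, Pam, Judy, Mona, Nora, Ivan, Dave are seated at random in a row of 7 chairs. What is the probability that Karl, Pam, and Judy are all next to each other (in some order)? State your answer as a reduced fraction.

1/7

There are 7! = 5040 arrangements.
Treat the three as one block: 5! placements × 3! orders within the block = 120·6 = 720.
Probability = 720/5040 = 1/7.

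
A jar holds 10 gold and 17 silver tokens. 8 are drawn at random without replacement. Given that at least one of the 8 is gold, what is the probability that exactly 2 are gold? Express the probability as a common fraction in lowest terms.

Work in counts. Selections with at least one gold: C(27,8) − C(17,8) = 2220075 − 24310 = 2195765.
Of those, selections where exactly 2 are gold: C(10,2)·C(17,6) = 45·12376 = 556920.
Conditional probability = 556920/2195765 = 8568/33781.

8568/33781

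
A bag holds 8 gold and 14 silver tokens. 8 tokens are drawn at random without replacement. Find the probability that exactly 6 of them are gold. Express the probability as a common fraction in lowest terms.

1274/159885

Total number of selections: C(22,8) = 319770.
Selections with exactly 6 gold: choose 6 of the 8 gold and 2 of the 14 silver, C(8,6)·C(14,2) = 28·91 = 2548.
Probability = 2548/319770 = 1274/159885.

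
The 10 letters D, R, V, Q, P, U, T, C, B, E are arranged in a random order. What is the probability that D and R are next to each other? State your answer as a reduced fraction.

1/5

There are 10! = 3628800 arrangements.
Treat D and R as a block: 9! arrangements of the blocks × 2 orders within the block = 2·362880 = 725760.
Probability = 725760/3628800 = 1/5.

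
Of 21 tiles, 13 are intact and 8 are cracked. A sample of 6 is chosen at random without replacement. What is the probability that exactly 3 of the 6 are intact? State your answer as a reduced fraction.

Total number of selections: C(21,6) = 54264.
Selections with exactly 3 intact: choose 3 of the 13 intact and 3 of the 8 cracked, C(13,3)·C(8,3) = 286·56 = 16016.
Probability = 16016/54264 = 286/969.

286/969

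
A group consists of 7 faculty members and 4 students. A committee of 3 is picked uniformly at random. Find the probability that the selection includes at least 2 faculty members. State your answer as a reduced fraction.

Total selections: C(11,3) = 165.
Favorable selections (at least 2 faculty members): C(7,2)·C(4,1) + C(7,3)·C(4,0) = 84 + 35 = 119.
Probability = 119/165.

119/165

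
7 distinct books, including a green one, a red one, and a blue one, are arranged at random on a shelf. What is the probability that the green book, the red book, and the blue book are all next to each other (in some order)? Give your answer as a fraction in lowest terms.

There are 7! = 5040 arrangements.
Treat the three as one block: 5! placements × 3! orders within the block = 120·6 = 720.
Probability = 720/5040 = 1/7.

1/7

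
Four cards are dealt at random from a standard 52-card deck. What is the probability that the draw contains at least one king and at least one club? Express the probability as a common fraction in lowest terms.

There are C(52,4) = 270725 possible draws.
By inclusion-exclusion on the complements, draws missing all kings or all clubs: C(48,4) + C(39,4) − C(36,4) = 194580 + 82251 − 58905 = 217926.
So draws with at least one of each: 270725 − 217926 = 52799, probability 52799/270725.

52799/270725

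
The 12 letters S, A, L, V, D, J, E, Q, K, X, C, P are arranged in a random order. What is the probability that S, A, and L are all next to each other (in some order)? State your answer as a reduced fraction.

There are 12! = 479001600 arrangements.
Treat the three as one block: 10! placements × 3! orders within the block = 3628800·6 = 21772800.
Probability = 21772800/479001600 = 1/22.

1/22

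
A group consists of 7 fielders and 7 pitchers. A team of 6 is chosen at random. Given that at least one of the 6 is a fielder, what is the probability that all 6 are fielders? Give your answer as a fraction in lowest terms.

1/428

Work in counts. Selections with at least one fielder: C(14,6) − C(7,6) = 3003 − 7 = 2996.
Of those, selections where all 6 are fielders: C(7,6) = 7.
Conditional probability = 7/2996 = 1/428.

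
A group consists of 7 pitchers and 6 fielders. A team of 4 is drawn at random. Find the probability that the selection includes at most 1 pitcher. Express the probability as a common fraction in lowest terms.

There are C(13,4) = 715 ways to choose the 4.
Favorable selections (at most 1 pitcher): C(7,0)·C(6,4) + C(7,1)·C(6,3) = 15 + 140 = 155.
Probability = 155/715 = 31/143.

31/143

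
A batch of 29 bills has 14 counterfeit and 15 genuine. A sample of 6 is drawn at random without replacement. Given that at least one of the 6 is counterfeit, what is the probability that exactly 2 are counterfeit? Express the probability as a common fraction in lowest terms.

Work in counts. Selections with at least one counterfeit: C(29,6) − C(15,6) = 475020 − 5005 = 470015.
Of those, selections where exactly 2 are counterfeit: C(14,2)·C(15,4) = 91·1365 = 124215.
Conditional probability = 124215/470015 = 273/1033.

273/1033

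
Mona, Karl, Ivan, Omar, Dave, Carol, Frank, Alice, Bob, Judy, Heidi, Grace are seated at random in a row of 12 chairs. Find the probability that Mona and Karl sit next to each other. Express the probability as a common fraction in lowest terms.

1/6

There are 12! = 479001600 arrangements.
Treat Mona and Karl as a block: 11! arrangements of the blocks × 2 orders within the block = 2·39916800 = 79833600.
Probability = 79833600/479001600 = 1/6.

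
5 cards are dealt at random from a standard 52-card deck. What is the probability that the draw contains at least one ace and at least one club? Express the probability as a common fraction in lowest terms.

229297/866320

There are C(52,5) = 2598960 possible draws.
By inclusion-exclusion on the complements, draws missing all aces or all clubs: C(48,5) + C(39,5) − C(36,5) = 1712304 + 575757 − 376992 = 1911069.
So draws with at least one of each: 2598960 − 1911069 = 687891, probability 687891/2598960 = 229297/866320.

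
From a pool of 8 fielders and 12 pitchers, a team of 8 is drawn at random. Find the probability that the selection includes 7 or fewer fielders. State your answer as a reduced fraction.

125969/125970

There are C(20,8) = 125970 ways to choose the 8.
The complement is exactly 8 fielders: C(8,8)·C(12,0) = 1.
Probability = 1 − 1/125970 = 125969/125970.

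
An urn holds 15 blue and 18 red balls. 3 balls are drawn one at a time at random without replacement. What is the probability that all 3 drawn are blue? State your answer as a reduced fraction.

455/5456

Multiply the conditional probabilities at each draw: 15/33 · 14/32 · 13/31 = 2730/32736 = 455/5456.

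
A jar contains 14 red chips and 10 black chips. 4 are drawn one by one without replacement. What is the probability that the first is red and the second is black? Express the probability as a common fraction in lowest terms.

Multiply the conditional probabilities at each draw: 14/24 · 10/23 = 140/552 = 35/138.

35/138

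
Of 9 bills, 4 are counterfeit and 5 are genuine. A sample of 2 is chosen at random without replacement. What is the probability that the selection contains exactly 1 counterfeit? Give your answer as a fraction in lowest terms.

Total number of selections: C(9,2) = 36.
Selections with exactly 1 counterfeit: choose 1 of the 4 counterfeit and 1 of the 5 genuine, C(4,1)·C(5,1) = 4·5 = 20.
Probability = 20/36 = 5/9.

5/9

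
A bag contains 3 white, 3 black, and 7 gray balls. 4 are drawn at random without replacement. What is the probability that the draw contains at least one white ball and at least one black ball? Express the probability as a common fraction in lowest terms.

There are C(13,4) = 715 possible draws.
By inclusion-exclusion on the complements, draws missing all white or all black: C(10,4) + C(10,4) − C(7,4) = 210 + 210 − 35 = 385.
So draws with at least one of each: 715 − 385 = 330, probability 330/715 = 6/13.

6/13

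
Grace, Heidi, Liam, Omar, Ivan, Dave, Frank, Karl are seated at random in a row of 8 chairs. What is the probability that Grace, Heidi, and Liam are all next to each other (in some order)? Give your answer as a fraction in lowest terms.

3/28

There are 8! = 40320 arrangements.
Treat the three as one block: 6! placements × 3! orders within the block = 720·6 = 4320.
Probability = 4320/40320 = 3/28.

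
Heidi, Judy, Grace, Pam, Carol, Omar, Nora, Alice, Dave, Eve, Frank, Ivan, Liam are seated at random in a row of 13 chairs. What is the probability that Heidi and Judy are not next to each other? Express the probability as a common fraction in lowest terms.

11/13

There are 13! = 6227020800 arrangements.
Arrangements with Heidi and Judy adjacent: 2·12! = 958003200.
So not adjacent: 6227020800 − 958003200 = 5269017600, probability 5269017600/6227020800 = 11/13.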